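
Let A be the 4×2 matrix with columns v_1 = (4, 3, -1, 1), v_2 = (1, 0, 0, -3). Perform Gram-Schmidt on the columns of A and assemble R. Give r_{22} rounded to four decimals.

e_1 = v_1/‖v_1‖ = (4, 3, -1, 1)/5.1962 = (0.7698, 0.5774, -0.1925, 0.1925).
r_{12} = e_1·v_2 = 0.1925.
u_2 = v_2 − 0.1925·e_1 = (0.8519, -0.1111, 0.0370, -3.0370).
r_{22} = ‖u_2‖ = 3.1564.

r_{22} = 3.1564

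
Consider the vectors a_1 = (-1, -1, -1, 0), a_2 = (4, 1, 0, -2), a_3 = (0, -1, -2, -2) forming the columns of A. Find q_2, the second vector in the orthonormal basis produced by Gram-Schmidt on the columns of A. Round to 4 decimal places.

q_2 = (0.6556, -0.1873, -0.4683, -0.5620)

a_1 = (-1, -1, -1, 0); ‖a_1‖ = 1.7321, so q_1 = (-0.5774, -0.5774, -0.5774, 0.0000).
q_1·a_2 = (-0.5774)·4 + (-0.5774)·1 + (-0.5774)·0 + 0.0000·(-2) = -2.8868.
u_2 = a_2 + 2.8868·q_1 = (2.3333, -0.6667, -1.6667, -2.0000).
‖u_2‖ = 3.5590, so q_2 = (0.6556, -0.1873, -0.4683, -0.5620).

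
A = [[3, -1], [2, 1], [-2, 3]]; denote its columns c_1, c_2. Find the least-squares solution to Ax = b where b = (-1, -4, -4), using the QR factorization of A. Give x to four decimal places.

x = (-1.0000, -2.0000)

c_1 = (3, 2, -2); ‖c_1‖ = 4.1231, so q_1 = (0.7276, 0.4851, -0.4851).
q_1·c_2 = 0.7276·(-1) + 0.4851·1 + (-0.4851)·3 = -1.6977.
u_2 = c_2 + 1.6977·q_1 = (0.2353, 1.8235, 2.1765).
‖u_2‖ = 2.8491, so q_2 = (0.0826, 0.6400, 0.7639).
Qᵀb = (-0.7276, -5.6983).
Back-substitute: x_2 = -5.6983/2.8491 = -2.0000.
x_1 = (-0.7276 + 1.6977·(-2.0000))/4.1231 = -1.0000.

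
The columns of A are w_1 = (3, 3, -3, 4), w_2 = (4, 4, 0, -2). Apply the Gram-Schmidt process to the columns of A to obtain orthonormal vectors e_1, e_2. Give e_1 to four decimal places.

w_1 = (3, 3, -3, 4); ‖w_1‖ = 6.5574, so e_1 = (0.4575, 0.4575, -0.4575, 0.6100).

e_1 = (0.4575, 0.4575, -0.4575, 0.6100)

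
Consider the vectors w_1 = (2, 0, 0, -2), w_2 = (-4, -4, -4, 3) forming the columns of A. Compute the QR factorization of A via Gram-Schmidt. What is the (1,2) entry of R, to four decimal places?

r_{12} = -4.9497

w_1 = (2, 0, 0, -2); ‖w_1‖ = 2.8284, so e_1 = (0.7071, 0.0000, 0.0000, -0.7071).
r_{12} = e_1·w_2 = -4.9497.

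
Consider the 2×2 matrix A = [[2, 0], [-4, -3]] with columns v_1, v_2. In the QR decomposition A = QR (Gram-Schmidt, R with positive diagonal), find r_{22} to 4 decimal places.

r_{22} = 1.3416

v_1 = (2, -4); ‖v_1‖ = 4.4721, so e_1 = (0.4472, -0.8944).
e_1·v_2 = 0.4472·0 + (-0.8944)·(-3) = 2.6833.
u_2 = v_2 − 2.6833·e_1 = (-1.2000, -0.6000).
r_{22} = ‖u_2‖ = 1.3416.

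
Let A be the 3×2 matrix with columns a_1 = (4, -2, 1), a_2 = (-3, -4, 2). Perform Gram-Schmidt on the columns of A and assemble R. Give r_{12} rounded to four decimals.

r_{12} = -0.4364

a_1 = (4, -2, 1); ‖a_1‖ = 4.5826, so e_1 = (0.8729, -0.4364, 0.2182).
r_{12} = e_1·a_2 = -0.4364.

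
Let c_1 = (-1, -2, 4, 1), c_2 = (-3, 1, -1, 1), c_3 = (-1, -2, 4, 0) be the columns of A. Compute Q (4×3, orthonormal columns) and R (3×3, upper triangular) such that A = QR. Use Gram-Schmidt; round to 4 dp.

Q = [[-0.2132, -0.8991, -0.3580], [-0.4264, 0.2380, -0.0166], [0.8528, -0.1851, 0.1332], [0.2132, 0.3173, -0.9240]], R = [[4.6904, -0.4264, 4.4772], [0.0000, 3.4378, -0.3173], [0.0000, 0.0000, 0.9240]]

c_1 = (-1, -2, 4, 1); ‖c_1‖ = 4.6904, so e_1 = (-0.2132, -0.4264, 0.8528, 0.2132).
e_1·c_2 = (-0.2132)·(-3) + (-0.4264)·1 + 0.8528·(-1) + 0.2132·1 = -0.4264.
u_2 = c_2 + 0.4264·e_1 = (-3.0909, 0.8182, -0.6364, 1.0909).
‖u_2‖ = 3.4378, so e_2 = (-0.8991, 0.2380, -0.1851, 0.3173).
e_1·c_3 = (-0.2132)·(-1) + (-0.4264)·(-2) + 0.8528·4 + 0.2132·0 = 4.4772; e_2·c_3 = (-0.8991)·(-1) + 0.2380·(-2) + (-0.1851)·4 + 0.3173·0 = -0.3173.
u_3 = c_3 − 4.4772·e_1 + 0.3173·e_2 = (-0.3308, -0.0154, 0.1231, -0.8538).
‖u_3‖ = 0.9240, so e_3 = (-0.3580, -0.0166, 0.1332, -0.9240).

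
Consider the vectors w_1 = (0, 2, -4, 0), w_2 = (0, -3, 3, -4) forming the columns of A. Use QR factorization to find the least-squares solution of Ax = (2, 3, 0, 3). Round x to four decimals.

x = (-0.4888, -0.8764)

e_1 = w_1/‖w_1‖ = (0, 2, -4, 0)/4.4721 = (0.0000, 0.4472, -0.8944, 0.0000).
r_{12} = e_1·w_2 = -4.0249.
u_2 = w_2 + 4.0249·e_1 = (0.0000, -1.2000, -0.6000, -4.0000).
‖u_2‖ = 4.2190, so e_2 = (0.0000, -0.2844, -0.1422, -0.9481).
Qᵀb = (1.3416, -3.6976).
Back-substitute: x_2 = -3.6976/4.2190 = -0.8764.
x_1 = (1.3416 + 4.0249·(-0.8764))/4.4721 = -0.4888.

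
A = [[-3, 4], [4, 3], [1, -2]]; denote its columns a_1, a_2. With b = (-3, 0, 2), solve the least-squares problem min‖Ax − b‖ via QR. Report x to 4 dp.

q_1 = a_1/‖a_1‖ = (-3, 4, 1)/5.0990 = (-0.5883, 0.7845, 0.1961).
r_{12} = q_1·a_2 = -0.3922.
u_2 = a_2 + 0.3922·q_1 = (3.7692, 3.3077, -1.9231).
‖u_2‖ = 5.3709, so q_2 = (0.7018, 0.6159, -0.3581).
Qᵀb = (2.1573, -2.8215).
Back-substitute: x_2 = -2.8215/5.3709 = -0.5253.
x_1 = (2.1573 + 0.3922·(-0.5253))/5.0990 = 0.3827.

x = (0.3827, -0.5253)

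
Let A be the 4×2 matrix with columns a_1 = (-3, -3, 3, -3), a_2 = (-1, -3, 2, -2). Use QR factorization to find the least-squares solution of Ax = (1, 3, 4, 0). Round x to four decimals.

q_1 = a_1/‖a_1‖ = (-3, -3, 3, -3)/6.0000 = (-0.5000, -0.5000, 0.5000, -0.5000).
r_{12} = q_1·a_2 = 4.0000.
u_2 = a_2 − 4.0000·q_1 = (1.0000, -1.0000, 0.0000, 0.0000).
‖u_2‖ = 1.4142, so q_2 = (0.7071, -0.7071, 0.0000, 0.0000).
Qᵀb = (0.0000, -1.4142).
Back-substitute: x_2 = -1.4142/1.4142 = -1.0000.
x_1 = (0.0000 − 4.0000·(-1.0000))/6.0000 = 0.6667.

x = (0.6667, -1.0000)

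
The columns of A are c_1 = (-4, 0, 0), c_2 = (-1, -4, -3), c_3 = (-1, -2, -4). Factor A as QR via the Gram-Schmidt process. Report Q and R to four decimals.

c_1 = (-4, 0, 0); ‖c_1‖ = 4.0000, so q_1 = (-1.0000, 0.0000, 0.0000).
q_1·c_2 = (-1.0000)·(-1) + 0.0000·(-4) + 0.0000·(-3) = 1.0000.
u_2 = c_2 − 1.0000·q_1 = (0.0000, -4.0000, -3.0000).
‖u_2‖ = 5.0000, so q_2 = (0.0000, -0.8000, -0.6000).
q_1·c_3 = (-1.0000)·(-1) + 0.0000·(-2) + 0.0000·(-4) = 1.0000; q_2·c_3 = 0.0000·(-1) + (-0.8000)·(-2) + (-0.6000)·(-4) = 4.0000.
u_3 = c_3 − 1.0000·q_1 − 4.0000·q_2 = (0.0000, 1.2000, -1.6000).
‖u_3‖ = 2.0000, so q_3 = (0.0000, 0.6000, -0.8000).

Q = [[-1.0000, 0.0000, 0.0000], [0.0000, -0.8000, 0.6000], [0.0000, -0.6000, -0.8000]], R = [[4.0000, 1.0000, 1.0000], [0.0000, 5.0000, 4.0000], [0.0000, 0.0000, 2.0000]]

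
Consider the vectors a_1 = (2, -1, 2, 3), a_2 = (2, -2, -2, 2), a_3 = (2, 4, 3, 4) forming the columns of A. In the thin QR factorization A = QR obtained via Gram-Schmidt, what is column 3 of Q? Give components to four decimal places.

a_1 = (2, -1, 2, 3); ‖a_1‖ = 4.2426, so e_1 = (0.4714, -0.2357, 0.4714, 0.7071).
e_1·a_2 = 0.4714·2 + (-0.2357)·(-2) + 0.4714·(-2) + 0.7071·2 = 1.8856.
u_2 = a_2 − 1.8856·e_1 = (1.1111, -1.5556, -2.8889, 0.6667).
‖u_2‖ = 3.5277, so e_2 = (0.3150, -0.4410, -0.8189, 0.1890).
e_1·a_3 = 0.4714·2 + (-0.2357)·4 + 0.4714·3 + 0.7071·4 = 4.2426; e_2·a_3 = 0.3150·2 + (-0.4410)·4 + (-0.8189)·3 + 0.1890·4 = -2.8347.
u_3 = a_3 − 4.2426·e_1 + 2.8347·e_2 = (0.8929, 3.7500, -1.3214, 1.5357).
‖u_3‖ = 4.3548, so e_3 = (0.2050, 0.8611, -0.3034, 0.3526).

e_3 = (0.2050, 0.8611, -0.3034, 0.3526)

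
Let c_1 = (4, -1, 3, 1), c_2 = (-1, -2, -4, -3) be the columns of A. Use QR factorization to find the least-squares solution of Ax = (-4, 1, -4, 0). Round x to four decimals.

x = (-1.0825, -0.0134)

q_1 = c_1/‖c_1‖ = (4, -1, 3, 1)/5.1962 = (0.7698, -0.1925, 0.5774, 0.1925).
r_{12} = q_1·c_2 = -3.2717.
u_2 = c_2 + 3.2717·q_1 = (1.5185, -2.6296, -2.1111, -2.3704).
‖u_2‖ = 4.3928, so q_2 = (0.3457, -0.5986, -0.4806, -0.5396).
Qᵀb = (-5.5811, -0.0590).
Back-substitute: x_2 = -0.0590/4.3928 = -0.0134.
x_1 = (-5.5811 + 3.2717·(-0.0134))/5.1962 = -1.0825.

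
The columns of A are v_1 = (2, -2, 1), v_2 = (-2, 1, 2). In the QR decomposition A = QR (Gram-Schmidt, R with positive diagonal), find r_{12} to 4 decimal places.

r_{12} = -1.3333

e_1 = v_1/‖v_1‖ = (2, -2, 1)/3.0000 = (0.6667, -0.6667, 0.3333).
r_{12} = e_1·v_2 = -1.3333.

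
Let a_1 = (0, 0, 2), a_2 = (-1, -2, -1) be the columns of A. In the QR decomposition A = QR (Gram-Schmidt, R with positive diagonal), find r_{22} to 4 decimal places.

r_{22} = 2.2361

a_1 = (0, 0, 2); ‖a_1‖ = 2.0000, so q_1 = (0.0000, 0.0000, 1.0000).
q_1·a_2 = 0.0000·(-1) + 0.0000·(-2) + 1.0000·(-1) = -1.0000.
u_2 = a_2 + 1.0000·q_1 = (-1.0000, -2.0000, 0.0000).
r_{22} = ‖u_2‖ = 2.2361.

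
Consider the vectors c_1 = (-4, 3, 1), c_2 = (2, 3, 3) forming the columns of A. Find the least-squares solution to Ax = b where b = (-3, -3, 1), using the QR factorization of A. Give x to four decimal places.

x = (0.2446, -0.5899)

e_1 = c_1/‖c_1‖ = (-4, 3, 1)/5.0990 = (-0.7845, 0.5883, 0.1961).
r_{12} = e_1·c_2 = 0.7845.
u_2 = c_2 − 0.7845·e_1 = (2.6154, 2.5385, 2.8462).
‖u_2‖ = 4.6244, so e_2 = (0.5656, 0.5489, 0.6155).
Qᵀb = (0.7845, -2.7280).
Back-substitute: x_2 = -2.7280/4.6244 = -0.5899.
x_1 = (0.7845 − 0.7845·(-0.5899))/5.0990 = 0.2446.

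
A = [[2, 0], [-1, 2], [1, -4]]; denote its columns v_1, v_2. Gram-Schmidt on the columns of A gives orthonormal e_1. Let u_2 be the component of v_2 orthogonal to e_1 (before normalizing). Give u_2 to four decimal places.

u_2 = (2.0000, 1.0000, -3.0000)

e_1 = v_1/‖v_1‖ = (2, -1, 1)/2.4495 = (0.8165, -0.4082, 0.4082).
r_{12} = e_1·v_2 = -2.4495.
u_2 = v_2 + 2.4495·e_1 = (2.0000, 1.0000, -3.0000).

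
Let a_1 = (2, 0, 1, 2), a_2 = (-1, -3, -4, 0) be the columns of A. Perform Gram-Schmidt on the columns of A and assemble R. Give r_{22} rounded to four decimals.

e_1 = a_1/‖a_1‖ = (2, 0, 1, 2)/3.0000 = (0.6667, 0.0000, 0.3333, 0.6667).
r_{12} = e_1·a_2 = -2.0000.
u_2 = a_2 + 2.0000·e_1 = (0.3333, -3.0000, -3.3333, 1.3333).
r_{22} = ‖u_2‖ = 4.6904.

r_{22} = 4.6904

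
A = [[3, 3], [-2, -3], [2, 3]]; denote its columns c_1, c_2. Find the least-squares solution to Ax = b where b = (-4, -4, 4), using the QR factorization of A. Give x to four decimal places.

x = (-8.0000, 6.6667)

c_1 = (3, -2, 2); ‖c_1‖ = 4.1231, so e_1 = (0.7276, -0.4851, 0.4851).
e_1·c_2 = 0.7276·3 + (-0.4851)·(-3) + 0.4851·3 = 5.0932.
u_2 = c_2 − 5.0932·e_1 = (-0.7059, -0.5294, 0.5294).
‖u_2‖ = 1.0290, so e_2 = (-0.6860, -0.5145, 0.5145).
Qᵀb = (0.9701, 6.8599).
Back-substitute: x_2 = 6.8599/1.0290 = 6.6667.
x_1 = (0.9701 − 5.0932·6.6667)/4.1231 = -8.0000.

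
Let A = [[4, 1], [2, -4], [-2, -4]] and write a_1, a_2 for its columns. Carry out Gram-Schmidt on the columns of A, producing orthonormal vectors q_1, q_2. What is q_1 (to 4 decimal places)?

q_1 = (0.8165, 0.4082, -0.4082)

a_1 = (4, 2, -2); ‖a_1‖ = 4.8990, so q_1 = (0.8165, 0.4082, -0.4082).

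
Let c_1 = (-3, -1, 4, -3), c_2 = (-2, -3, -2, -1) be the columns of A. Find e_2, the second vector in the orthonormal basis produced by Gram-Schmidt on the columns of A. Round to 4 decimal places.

e_2 = (-0.3956, -0.6890, -0.5867, -0.1569)

c_1 = (-3, -1, 4, -3); ‖c_1‖ = 5.9161, so e_1 = (-0.5071, -0.1690, 0.6761, -0.5071).
e_1·c_2 = (-0.5071)·(-2) + (-0.1690)·(-3) + 0.6761·(-2) + (-0.5071)·(-1) = 0.6761.
u_2 = c_2 − 0.6761·e_1 = (-1.6571, -2.8857, -2.4571, -0.6571).
‖u_2‖ = 4.1884, so e_2 = (-0.3956, -0.6890, -0.5867, -0.1569).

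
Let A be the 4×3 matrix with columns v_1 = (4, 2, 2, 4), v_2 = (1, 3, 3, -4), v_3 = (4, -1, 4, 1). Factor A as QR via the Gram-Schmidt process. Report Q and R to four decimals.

q_1 = v_1/‖v_1‖ = (4, 2, 2, 4)/6.3246 = (0.6325, 0.3162, 0.3162, 0.6325).
r_{12} = q_1·v_2 = 0.0000.
u_2 = v_2 + 0.0000·q_1 = (1.0000, 3.0000, 3.0000, -4.0000).
‖u_2‖ = 5.9161, so q_2 = (0.1690, 0.5071, 0.5071, -0.6761).
r_{13} = q_1·v_3 = 4.1110; r_{23} = q_2·v_3 = 1.5213.
u_3 = v_3 − 4.1110·q_1 − 1.5213·q_2 = (1.1429, -3.0714, 1.9286, -0.5714).
‖u_3‖ = 3.8452, so q_3 = (0.2972, -0.7988, 0.5016, -0.1486).

Q = [[0.6325, 0.1690, 0.2972], [0.3162, 0.5071, -0.7988], [0.3162, 0.5071, 0.5016], [0.6325, -0.6761, -0.1486]], R = [[6.3246, 0.0000, 4.1110], [0.0000, 5.9161, 1.5213], [0.0000, 0.0000, 3.8452]]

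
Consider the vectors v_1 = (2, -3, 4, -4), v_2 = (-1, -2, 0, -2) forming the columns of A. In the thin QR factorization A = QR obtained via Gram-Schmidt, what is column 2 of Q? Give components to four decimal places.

v_1 = (2, -3, 4, -4); ‖v_1‖ = 6.7082, so e_1 = (0.2981, -0.4472, 0.5963, -0.5963).
e_1·v_2 = 0.2981·(-1) + (-0.4472)·(-2) + 0.5963·0 + (-0.5963)·(-2) = 1.7889.
u_2 = v_2 − 1.7889·e_1 = (-1.5333, -1.2000, -1.0667, -0.9333).
‖u_2‖ = 2.4083, so e_2 = (-0.6367, -0.4983, -0.4429, -0.3875).

e_2 = (-0.6367, -0.4983, -0.4429, -0.3875)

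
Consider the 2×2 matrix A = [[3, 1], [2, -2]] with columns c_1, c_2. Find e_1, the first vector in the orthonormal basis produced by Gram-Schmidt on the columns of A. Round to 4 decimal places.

e_1 = c_1/‖c_1‖ = (3, 2)/3.6056 = (0.8321, 0.5547).

e_1 = (0.8321, 0.5547)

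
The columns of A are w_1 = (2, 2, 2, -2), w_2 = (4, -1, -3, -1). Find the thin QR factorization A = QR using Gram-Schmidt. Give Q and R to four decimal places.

Q = [[0.5000, 0.7251], [0.5000, -0.2417], [0.5000, -0.6284], [-0.5000, -0.1450]], R = [[4.0000, 0.5000], [0.0000, 5.1720]]

e_1 = w_1/‖w_1‖ = (2, 2, 2, -2)/4.0000 = (0.5000, 0.5000, 0.5000, -0.5000).
r_{12} = e_1·w_2 = 0.5000.
u_2 = w_2 − 0.5000·e_1 = (3.7500, -1.2500, -3.2500, -0.7500).
‖u_2‖ = 5.1720, so e_2 = (0.7251, -0.2417, -0.6284, -0.1450).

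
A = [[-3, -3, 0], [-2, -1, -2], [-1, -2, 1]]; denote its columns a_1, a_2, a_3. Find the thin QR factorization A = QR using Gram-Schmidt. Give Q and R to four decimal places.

q_1 = a_1/‖a_1‖ = (-3, -2, -1)/3.7417 = (-0.8018, -0.5345, -0.2673).
r_{12} = q_1·a_2 = 3.4744.
u_2 = a_2 − 3.4744·q_1 = (-0.2143, 0.8571, -1.0714).
‖u_2‖ = 1.3887, so q_2 = (-0.1543, 0.6172, -0.7715).
r_{13} = q_1·a_3 = 0.8018; r_{23} = q_2·a_3 = -2.0059.
u_3 = a_3 − 0.8018·q_1 + 2.0059·q_2 = (0.3333, -0.3333, -0.3333).
‖u_3‖ = 0.5774, so q_3 = (0.5774, -0.5774, -0.5774).

Q = [[-0.8018, -0.1543, 0.5774], [-0.5345, 0.6172, -0.5774], [-0.2673, -0.7715, -0.5774]], R = [[3.7417, 3.4744, 0.8018], [0.0000, 1.3887, -2.0059], [0.0000, 0.0000, 0.5774]]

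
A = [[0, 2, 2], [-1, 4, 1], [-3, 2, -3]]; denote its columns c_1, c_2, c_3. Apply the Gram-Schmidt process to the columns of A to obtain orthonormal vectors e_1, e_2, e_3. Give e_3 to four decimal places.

e_1 = c_1/‖c_1‖ = (0, -1, -3)/3.1623 = (0.0000, -0.3162, -0.9487).
r_{12} = e_1·c_2 = -3.1623.
u_2 = c_2 + 3.1623·e_1 = (2.0000, 3.0000, -1.0000).
‖u_2‖ = 3.7417, so e_2 = (0.5345, 0.8018, -0.2673).
r_{13} = e_1·c_3 = 2.5298; r_{23} = e_2·c_3 = 2.6726.
u_3 = c_3 − 2.5298·e_1 − 2.6726·e_2 = (0.5714, -0.3429, 0.1143).
‖u_3‖ = 0.6761, so e_3 = (0.8452, -0.5071, 0.1690).

e_3 = (0.8452, -0.5071, 0.1690)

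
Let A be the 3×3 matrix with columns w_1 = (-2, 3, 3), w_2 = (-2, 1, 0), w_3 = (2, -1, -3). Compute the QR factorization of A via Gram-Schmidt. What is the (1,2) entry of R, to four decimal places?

r_{12} = 1.4924

q_1 = w_1/‖w_1‖ = (-2, 3, 3)/4.6904 = (-0.4264, 0.6396, 0.6396).
r_{12} = q_1·w_2 = 1.4924.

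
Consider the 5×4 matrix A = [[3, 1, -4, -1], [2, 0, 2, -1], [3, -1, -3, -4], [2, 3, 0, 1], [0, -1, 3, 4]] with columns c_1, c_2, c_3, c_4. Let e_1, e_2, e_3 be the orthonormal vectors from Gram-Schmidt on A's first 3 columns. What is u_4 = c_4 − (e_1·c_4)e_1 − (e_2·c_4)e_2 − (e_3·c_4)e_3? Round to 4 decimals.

u_4 = (1.8019, -1.6038, -0.7642, 0.0472, 2.7075)

e_1 = c_1/‖c_1‖ = (3, 2, 3, 2, 0)/5.0990 = (0.5883, 0.3922, 0.5883, 0.3922, 0.0000).
r_{12} = e_1·c_2 = 1.1767.
u_2 = c_2 − 1.1767·e_1 = (0.3077, -0.4615, -1.6923, 2.5385, -1.0000).
‖u_2‖ = 3.2581, so e_2 = (0.0944, -0.1417, -0.5194, 0.7791, -0.3069).
r_{13} = e_1·c_3 = -3.3340; r_{23} = e_2·c_3 = -0.0236.
u_3 = c_3 + 3.3340·e_1 + 0.0236·e_2 = (-2.0362, 3.3043, -1.0507, 1.3261, 2.9928).
‖u_3‖ = 5.1850, so e_3 = (-0.3927, 0.6373, -0.2026, 0.2558, 0.5772).
r_{14} = e_1·c_4 = -2.9417; r_{24} = e_2·c_4 = 1.6763; r_{34} = e_3·c_4 = 3.1306.
u_4 = c_4 + 2.9417·e_1 − 1.6763·e_2 − 3.1306·e_3 = (1.8019, -1.6038, -0.7642, 0.0472, 2.7075).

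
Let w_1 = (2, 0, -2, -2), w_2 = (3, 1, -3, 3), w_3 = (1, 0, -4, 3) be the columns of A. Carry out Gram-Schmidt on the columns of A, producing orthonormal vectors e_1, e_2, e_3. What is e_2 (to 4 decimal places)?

e_2 = (0.4000, 0.2000, -0.4000, 0.8000)

e_1 = w_1/‖w_1‖ = (2, 0, -2, -2)/3.4641 = (0.5774, 0.0000, -0.5774, -0.5774).
r_{12} = e_1·w_2 = 1.7321.
u_2 = w_2 − 1.7321·e_1 = (2.0000, 1.0000, -2.0000, 4.0000).
‖u_2‖ = 5.0000, so e_2 = (0.4000, 0.2000, -0.4000, 0.8000).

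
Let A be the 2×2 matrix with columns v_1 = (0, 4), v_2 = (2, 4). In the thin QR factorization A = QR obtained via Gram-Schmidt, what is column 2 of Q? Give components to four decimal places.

e_2 = (1.0000, 0.0000)

e_1 = v_1/‖v_1‖ = (0, 4)/4.0000 = (0.0000, 1.0000).
r_{12} = e_1·v_2 = 4.0000.
u_2 = v_2 − 4.0000·e_1 = (2.0000, 0.0000).
‖u_2‖ = 2.0000, so e_2 = (1.0000, 0.0000).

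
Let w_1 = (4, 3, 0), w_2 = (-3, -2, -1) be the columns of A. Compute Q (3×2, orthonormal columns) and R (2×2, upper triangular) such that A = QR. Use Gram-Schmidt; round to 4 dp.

Q = [[0.8000, -0.1177], [0.6000, 0.1569], [0.0000, -0.9806]], R = [[5.0000, -3.6000], [0.0000, 1.0198]]

w_1 = (4, 3, 0); ‖w_1‖ = 5.0000, so e_1 = (0.8000, 0.6000, 0.0000).
e_1·w_2 = 0.8000·(-3) + 0.6000·(-2) + 0.0000·(-1) = -3.6000.
u_2 = w_2 + 3.6000·e_1 = (-0.1200, 0.1600, -1.0000).
‖u_2‖ = 1.0198, so e_2 = (-0.1177, 0.1569, -0.9806).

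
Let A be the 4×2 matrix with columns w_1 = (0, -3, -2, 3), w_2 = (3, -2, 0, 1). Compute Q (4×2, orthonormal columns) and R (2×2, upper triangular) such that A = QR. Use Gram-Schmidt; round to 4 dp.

q_1 = w_1/‖w_1‖ = (0, -3, -2, 3)/4.6904 = (0.0000, -0.6396, -0.4264, 0.6396).
r_{12} = q_1·w_2 = 1.9188.
u_2 = w_2 − 1.9188·q_1 = (3.0000, -0.7727, 0.8182, -0.2273).
‖u_2‖ = 3.2122, so q_2 = (0.9339, -0.2406, 0.2547, -0.0708).

Q = [[0.0000, 0.9339], [-0.6396, -0.2406], [-0.4264, 0.2547], [0.6396, -0.0708]], R = [[4.6904, 1.9188], [0.0000, 3.2122]]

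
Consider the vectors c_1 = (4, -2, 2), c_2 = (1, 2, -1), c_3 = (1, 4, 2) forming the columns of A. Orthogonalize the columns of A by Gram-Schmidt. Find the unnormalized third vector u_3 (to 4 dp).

u_3 = (-0.6000, 1.8000, 3.0000)

c_1 = (4, -2, 2); ‖c_1‖ = 4.8990, so e_1 = (0.8165, -0.4082, 0.4082).
e_1·c_2 = 0.8165·1 + (-0.4082)·2 + 0.4082·(-1) = -0.4082.
u_2 = c_2 + 0.4082·e_1 = (1.3333, 1.8333, -0.8333).
‖u_2‖ = 2.4152, so e_2 = (0.5521, 0.7591, -0.3450).
e_1·c_3 = 0.8165·1 + (-0.4082)·4 + 0.4082·2 = 0.0000; e_2·c_3 = 0.5521·1 + 0.7591·4 + (-0.3450)·2 = 2.8983.
u_3 = c_3 + 0.0000·e_1 − 2.8983·e_2 = (-0.6000, 1.8000, 3.0000).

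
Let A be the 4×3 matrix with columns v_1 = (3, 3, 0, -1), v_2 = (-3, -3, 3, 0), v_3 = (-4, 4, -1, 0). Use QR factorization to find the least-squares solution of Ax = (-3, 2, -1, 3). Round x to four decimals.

v_1 = (3, 3, 0, -1); ‖v_1‖ = 4.3589, so q_1 = (0.6882, 0.6882, 0.0000, -0.2294).
q_1·v_2 = 0.6882·(-3) + 0.6882·(-3) + 0.0000·3 + (-0.2294)·0 = -4.1295.
u_2 = v_2 + 4.1295·q_1 = (-0.1579, -0.1579, 3.0000, -0.9474).
‖u_2‖ = 3.1539, so q_2 = (-0.0501, -0.0501, 0.9512, -0.3004).
q_1·v_3 = 0.6882·(-4) + 0.6882·4 + 0.0000·(-1) + (-0.2294)·0 = 0.0000; q_2·v_3 = (-0.0501)·(-4) + (-0.0501)·4 + 0.9512·(-1) + (-0.3004)·0 = -0.9512.
u_3 = v_3 + 0.0000·q_1 + 0.9512·q_2 = (-4.0476, 3.9524, -0.0952, -0.2857).
‖u_3‖ = 5.6653, so q_3 = (-0.7145, 0.6977, -0.0168, -0.0504).
Qᵀb = (-1.3765, -1.8023, 3.4042).
Back-substitute: x_3 = 3.4042/5.6653 = 0.6009.
x_2 = (-1.8023 + 0.9512·0.6009)/3.1539 = -0.3902.
x_1 = (-1.3765 + 4.1295·(-0.3902) + 0.0000·0.6009)/4.3589 = -0.6855.

x = (-0.6855, -0.3902, 0.6009)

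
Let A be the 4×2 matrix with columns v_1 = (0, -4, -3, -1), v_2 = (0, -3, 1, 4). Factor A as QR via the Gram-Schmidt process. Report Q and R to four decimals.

v_1 = (0, -4, -3, -1); ‖v_1‖ = 5.0990, so e_1 = (0.0000, -0.7845, -0.5883, -0.1961).
e_1·v_2 = 0.0000·0 + (-0.7845)·(-3) + (-0.5883)·1 + (-0.1961)·4 = 0.9806.
u_2 = v_2 − 0.9806·e_1 = (0.0000, -2.2308, 1.5769, 4.1923).
‖u_2‖ = 5.0038, so e_2 = (0.0000, -0.4458, 0.3151, 0.8378).

Q = [[0.0000, 0.0000], [-0.7845, -0.4458], [-0.5883, 0.3151], [-0.1961, 0.8378]], R = [[5.0990, 0.9806], [0.0000, 5.0038]]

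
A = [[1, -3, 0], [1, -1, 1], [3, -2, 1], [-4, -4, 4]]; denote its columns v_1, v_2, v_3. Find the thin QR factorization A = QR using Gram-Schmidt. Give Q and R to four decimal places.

Q = [[0.1925, -0.6018, -0.7591], [0.1925, -0.2283, 0.4081], [0.5774, -0.4981, 0.4440], [-0.7698, -0.5811, 0.2453]], R = [[5.1962, 1.1547, -2.3094], [0.0000, 5.3541, -3.0506], [0.0000, 0.0000, 1.8332]]

q_1 = v_1/‖v_1‖ = (1, 1, 3, -4)/5.1962 = (0.1925, 0.1925, 0.5774, -0.7698).
r_{12} = q_1·v_2 = 1.1547.
u_2 = v_2 − 1.1547·q_1 = (-3.2222, -1.2222, -2.6667, -3.1111).
‖u_2‖ = 5.3541, so q_2 = (-0.6018, -0.2283, -0.4981, -0.5811).
r_{13} = q_1·v_3 = -2.3094; r_{23} = q_2·v_3 = -3.0506.
u_3 = v_3 + 2.3094·q_1 + 3.0506·q_2 = (-1.3915, 0.7481, 0.8140, 0.4496).
‖u_3‖ = 1.8332, so q_3 = (-0.7591, 0.4081, 0.4440, 0.2453).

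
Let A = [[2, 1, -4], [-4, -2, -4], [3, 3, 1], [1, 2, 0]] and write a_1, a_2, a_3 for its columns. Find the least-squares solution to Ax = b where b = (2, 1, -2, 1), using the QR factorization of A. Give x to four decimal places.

x = (0.1588, -0.2419, -0.4259)

a_1 = (2, -4, 3, 1); ‖a_1‖ = 5.4772, so q_1 = (0.3651, -0.7303, 0.5477, 0.1826).
q_1·a_2 = 0.3651·1 + (-0.7303)·(-2) + 0.5477·3 + 0.1826·2 = 3.8341.
u_2 = a_2 − 3.8341·q_1 = (-0.4000, 0.8000, 0.9000, 1.3000).
‖u_2‖ = 1.8166, so q_2 = (-0.2202, 0.4404, 0.4954, 0.7156).
q_1·a_3 = 0.3651·(-4) + (-0.7303)·(-4) + 0.5477·1 + 0.1826·0 = 2.0083; q_2·a_3 = (-0.2202)·(-4) + 0.4404·(-4) + 0.4954·1 + 0.7156·0 = -0.3853.
u_3 = a_3 − 2.0083·q_1 + 0.3853·q_2 = (-4.8182, -2.3636, 0.0909, -0.0909).
‖u_3‖ = 5.3683, so q_3 = (-0.8975, -0.4403, 0.0169, -0.0169).
Qᵀb = (-0.9129, -0.2752, -2.2862).
Back-substitute: x_3 = -2.2862/5.3683 = -0.4259.
x_2 = (-0.2752 + 0.3853·(-0.4259))/1.8166 = -0.2419.
x_1 = (-0.9129 − 3.8341·(-0.2419) − 2.0083·(-0.4259))/5.4772 = 0.1588.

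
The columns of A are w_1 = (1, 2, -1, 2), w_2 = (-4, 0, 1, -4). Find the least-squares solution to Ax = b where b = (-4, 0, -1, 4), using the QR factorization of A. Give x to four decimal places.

e_1 = w_1/‖w_1‖ = (1, 2, -1, 2)/3.1623 = (0.3162, 0.6325, -0.3162, 0.6325).
r_{12} = e_1·w_2 = -4.1110.
u_2 = w_2 + 4.1110·e_1 = (-2.7000, 2.6000, -0.3000, -1.4000).
‖u_2‖ = 4.0125, so e_2 = (-0.6729, 0.6480, -0.0748, -0.3489).
Qᵀb = (1.5811, 1.3707).
Back-substitute: x_2 = 1.3707/4.0125 = 0.3416.
x_1 = (1.5811 + 4.1110·0.3416)/3.1623 = 0.9441.

x = (0.9441, 0.3416)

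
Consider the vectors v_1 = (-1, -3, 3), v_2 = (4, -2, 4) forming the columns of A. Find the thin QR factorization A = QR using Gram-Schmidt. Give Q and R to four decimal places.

Q = [[-0.2294, 0.9347], [-0.6882, 0.0415], [0.6882, 0.3531]], R = [[4.3589, 3.2118], [0.0000, 5.0680]]

e_1 = v_1/‖v_1‖ = (-1, -3, 3)/4.3589 = (-0.2294, -0.6882, 0.6882).
r_{12} = e_1·v_2 = 3.2118.
u_2 = v_2 − 3.2118·e_1 = (4.7368, 0.2105, 1.7895).
‖u_2‖ = 5.0680, so e_2 = (0.9347, 0.0415, 0.3531).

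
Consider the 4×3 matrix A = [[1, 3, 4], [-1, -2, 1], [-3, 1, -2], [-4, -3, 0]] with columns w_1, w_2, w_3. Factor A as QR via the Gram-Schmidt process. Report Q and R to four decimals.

q_1 = w_1/‖w_1‖ = (1, -1, -3, -4)/5.1962 = (0.1925, -0.1925, -0.5774, -0.7698).
r_{12} = q_1·w_2 = 2.6943.
u_2 = w_2 − 2.6943·q_1 = (2.4815, -1.4815, 2.5556, -0.9259).
‖u_2‖ = 3.9675, so q_2 = (0.6255, -0.3734, 0.6441, -0.2334).
r_{13} = q_1·w_3 = 1.7321; r_{23} = q_2·w_3 = 0.8402.
u_3 = w_3 − 1.7321·q_1 − 0.8402·q_2 = (3.1412, 1.6471, -1.5412, 1.5294).
‖u_3‖ = 4.1586, so q_3 = (0.7553, 0.3961, -0.3706, 0.3678).

Q = [[0.1925, 0.6255, 0.7553], [-0.1925, -0.3734, 0.3961], [-0.5774, 0.6441, -0.3706], [-0.7698, -0.2334, 0.3678]], R = [[5.1962, 2.6943, 1.7321], [0.0000, 3.9675, 0.8402], [0.0000, 0.0000, 4.1586]]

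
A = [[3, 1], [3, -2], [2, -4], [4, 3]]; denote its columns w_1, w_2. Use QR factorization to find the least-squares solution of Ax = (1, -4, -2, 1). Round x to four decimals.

x = (-0.2546, 0.6752)

w_1 = (3, 3, 2, 4); ‖w_1‖ = 6.1644, so e_1 = (0.4867, 0.4867, 0.3244, 0.6489).
e_1·w_2 = 0.4867·1 + 0.4867·(-2) + 0.3244·(-4) + 0.6489·3 = 0.1622.
u_2 = w_2 − 0.1622·e_1 = (0.9211, -2.0789, -4.0526, 2.8947).
‖u_2‖ = 5.4748, so e_2 = (0.1682, -0.3797, -0.7402, 0.5287).
Qᵀb = (-1.4600, 3.6963).
Back-substitute: x_2 = 3.6963/5.4748 = 0.6752.
x_1 = (-1.4600 − 0.1622·0.6752)/6.1644 = -0.2546.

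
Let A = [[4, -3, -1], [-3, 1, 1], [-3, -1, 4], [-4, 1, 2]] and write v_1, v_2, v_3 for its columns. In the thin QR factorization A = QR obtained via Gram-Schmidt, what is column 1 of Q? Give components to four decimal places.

q_1 = (0.5657, -0.4243, -0.4243, -0.5657)

v_1 = (4, -3, -3, -4); ‖v_1‖ = 7.0711, so q_1 = (0.5657, -0.4243, -0.4243, -0.5657).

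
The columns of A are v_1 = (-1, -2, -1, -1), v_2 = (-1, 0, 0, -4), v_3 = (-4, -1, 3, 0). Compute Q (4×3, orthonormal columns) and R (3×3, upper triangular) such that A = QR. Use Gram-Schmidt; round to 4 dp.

Q = [[-0.3780, -0.0780, -0.7142], [-0.7559, 0.3898, -0.0688], [-0.3780, 0.1949, 0.6733], [-0.3780, -0.8966, 0.1785]], R = [[2.6458, 1.8898, 1.1339], [0.0000, 3.6645, 0.5068], [0.0000, 0.0000, 4.9454]]

v_1 = (-1, -2, -1, -1); ‖v_1‖ = 2.6458, so q_1 = (-0.3780, -0.7559, -0.3780, -0.3780).
q_1·v_2 = (-0.3780)·(-1) + (-0.7559)·0 + (-0.3780)·0 + (-0.3780)·(-4) = 1.8898.
u_2 = v_2 − 1.8898·q_1 = (-0.2857, 1.4286, 0.7143, -3.2857).
‖u_2‖ = 3.6645, so q_2 = (-0.0780, 0.3898, 0.1949, -0.8966).
q_1·v_3 = (-0.3780)·(-4) + (-0.7559)·(-1) + (-0.3780)·3 + (-0.3780)·0 = 1.1339; q_2·v_3 = (-0.0780)·(-4) + 0.3898·(-1) + 0.1949·3 + (-0.8966)·0 = 0.5068.
u_3 = v_3 − 1.1339·q_1 − 0.5068·q_2 = (-3.5319, -0.3404, 3.3298, 0.8830).
‖u_3‖ = 4.9454, so q_3 = (-0.7142, -0.0688, 0.6733, 0.1785).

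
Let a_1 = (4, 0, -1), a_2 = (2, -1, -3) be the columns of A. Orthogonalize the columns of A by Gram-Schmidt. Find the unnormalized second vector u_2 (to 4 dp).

e_1 = a_1/‖a_1‖ = (4, 0, -1)/4.1231 = (0.9701, 0.0000, -0.2425).
r_{12} = e_1·a_2 = 2.6679.
u_2 = a_2 − 2.6679·e_1 = (-0.5882, -1.0000, -2.3529).

u_2 = (-0.5882, -1.0000, -2.3529)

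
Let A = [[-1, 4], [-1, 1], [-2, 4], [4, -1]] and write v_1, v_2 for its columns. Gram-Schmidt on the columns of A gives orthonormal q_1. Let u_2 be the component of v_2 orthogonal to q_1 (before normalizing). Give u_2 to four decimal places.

q_1 = v_1/‖v_1‖ = (-1, -1, -2, 4)/4.6904 = (-0.2132, -0.2132, -0.4264, 0.8528).
r_{12} = q_1·v_2 = -3.6244.
u_2 = v_2 + 3.6244·q_1 = (3.2273, 0.2273, 2.4545, 2.0909).

u_2 = (3.2273, 0.2273, 2.4545, 2.0909)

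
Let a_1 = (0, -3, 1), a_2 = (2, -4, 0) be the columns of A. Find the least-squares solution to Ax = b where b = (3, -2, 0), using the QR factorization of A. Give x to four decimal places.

x = (-0.8571, 1.2143)

a_1 = (0, -3, 1); ‖a_1‖ = 3.1623, so q_1 = (0.0000, -0.9487, 0.3162).
q_1·a_2 = 0.0000·2 + (-0.9487)·(-4) + 0.3162·0 = 3.7947.
u_2 = a_2 − 3.7947·q_1 = (2.0000, -0.4000, -1.2000).
‖u_2‖ = 2.3664, so q_2 = (0.8452, -0.1690, -0.5071).
Qᵀb = (1.8974, 2.8735).
Back-substitute: x_2 = 2.8735/2.3664 = 1.2143.
x_1 = (1.8974 − 3.7947·1.2143)/3.1623 = -0.8571.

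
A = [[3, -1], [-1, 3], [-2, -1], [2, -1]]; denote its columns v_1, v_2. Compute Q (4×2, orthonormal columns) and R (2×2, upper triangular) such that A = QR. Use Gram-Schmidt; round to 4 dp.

Q = [[0.7071, 0.0000], [-0.2357, 0.8433], [-0.4714, -0.5270], [0.4714, -0.1054]], R = [[4.2426, -1.4142], [0.0000, 3.1623]]

v_1 = (3, -1, -2, 2); ‖v_1‖ = 4.2426, so e_1 = (0.7071, -0.2357, -0.4714, 0.4714).
e_1·v_2 = 0.7071·(-1) + (-0.2357)·3 + (-0.4714)·(-1) + 0.4714·(-1) = -1.4142.
u_2 = v_2 + 1.4142·e_1 = (0.0000, 2.6667, -1.6667, -0.3333).
‖u_2‖ = 3.1623, so e_2 = (0.0000, 0.8433, -0.5270, -0.1054).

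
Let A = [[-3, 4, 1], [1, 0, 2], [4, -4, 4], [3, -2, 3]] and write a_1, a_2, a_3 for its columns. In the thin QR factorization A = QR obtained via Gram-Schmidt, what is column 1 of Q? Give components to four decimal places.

a_1 = (-3, 1, 4, 3); ‖a_1‖ = 5.9161, so e_1 = (-0.5071, 0.1690, 0.6761, 0.5071).

e_1 = (-0.5071, 0.1690, 0.6761, 0.5071)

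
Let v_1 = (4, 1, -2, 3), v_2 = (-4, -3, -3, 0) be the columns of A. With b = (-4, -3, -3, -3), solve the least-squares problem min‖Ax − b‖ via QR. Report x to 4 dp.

x = (-0.3596, 0.8625)

q_1 = v_1/‖v_1‖ = (4, 1, -2, 3)/5.4772 = (0.7303, 0.1826, -0.3651, 0.5477).
r_{12} = q_1·v_2 = -2.3735.
u_2 = v_2 + 2.3735·q_1 = (-2.2667, -2.5667, -3.8667, 1.3000).
‖u_2‖ = 5.3260, so q_2 = (-0.4256, -0.4819, -0.7260, 0.2441).
Qᵀb = (-4.0166, 4.5938).
Back-substitute: x_2 = 4.5938/5.3260 = 0.8625.
x_1 = (-4.0166 + 2.3735·0.8625)/5.4772 = -0.3596.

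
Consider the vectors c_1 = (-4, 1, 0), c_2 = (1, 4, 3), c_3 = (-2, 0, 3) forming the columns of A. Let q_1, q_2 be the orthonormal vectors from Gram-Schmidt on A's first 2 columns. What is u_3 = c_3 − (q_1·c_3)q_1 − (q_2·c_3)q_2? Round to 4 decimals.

u_3 = (-0.3869, -1.5475, 2.1923)

c_1 = (-4, 1, 0); ‖c_1‖ = 4.1231, so q_1 = (-0.9701, 0.2425, 0.0000).
q_1·c_2 = (-0.9701)·1 + 0.2425·4 + 0.0000·3 = 0.0000.
u_2 = c_2 + 0.0000·q_1 = (1.0000, 4.0000, 3.0000).
‖u_2‖ = 5.0990, so q_2 = (0.1961, 0.7845, 0.5883).
q_1·c_3 = (-0.9701)·(-2) + 0.2425·0 + 0.0000·3 = 1.9403; q_2·c_3 = 0.1961·(-2) + 0.7845·0 + 0.5883·3 = 1.3728.
u_3 = c_3 − 1.9403·q_1 − 1.3728·q_2 = (-0.3869, -1.5475, 2.1923).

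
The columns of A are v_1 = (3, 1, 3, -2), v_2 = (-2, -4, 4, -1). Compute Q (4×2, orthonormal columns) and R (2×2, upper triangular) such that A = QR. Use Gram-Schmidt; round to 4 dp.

Q = [[0.6255, -0.4185], [0.2085, -0.6927], [0.6255, 0.5773], [-0.4170, -0.1082]], R = [[4.7958, 0.8341], [0.0000, 6.0253]]

v_1 = (3, 1, 3, -2); ‖v_1‖ = 4.7958, so e_1 = (0.6255, 0.2085, 0.6255, -0.4170).
e_1·v_2 = 0.6255·(-2) + 0.2085·(-4) + 0.6255·4 + (-0.4170)·(-1) = 0.8341.
u_2 = v_2 − 0.8341·e_1 = (-2.5217, -4.1739, 3.4783, -0.6522).
‖u_2‖ = 6.0253, so e_2 = (-0.4185, -0.6927, 0.5773, -0.1082).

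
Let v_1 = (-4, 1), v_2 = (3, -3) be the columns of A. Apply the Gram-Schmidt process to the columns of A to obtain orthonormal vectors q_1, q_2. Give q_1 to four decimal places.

q_1 = (-0.9701, 0.2425)

v_1 = (-4, 1); ‖v_1‖ = 4.1231, so q_1 = (-0.9701, 0.2425).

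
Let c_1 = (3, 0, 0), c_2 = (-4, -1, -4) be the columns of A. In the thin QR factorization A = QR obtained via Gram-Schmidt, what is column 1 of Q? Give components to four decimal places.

e_1 = (1.0000, 0.0000, 0.0000)

e_1 = c_1/‖c_1‖ = (3, 0, 0)/3.0000 = (1.0000, 0.0000, 0.0000).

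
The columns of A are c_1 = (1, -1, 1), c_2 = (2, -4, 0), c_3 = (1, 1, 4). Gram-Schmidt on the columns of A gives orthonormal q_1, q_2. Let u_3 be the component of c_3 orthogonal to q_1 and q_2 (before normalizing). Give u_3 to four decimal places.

u_3 = (-0.3333, -0.1667, 0.1667)

q_1 = c_1/‖c_1‖ = (1, -1, 1)/1.7321 = (0.5774, -0.5774, 0.5774).
r_{12} = q_1·c_2 = 3.4641.
u_2 = c_2 − 3.4641·q_1 = (0.0000, -2.0000, -2.0000).
‖u_2‖ = 2.8284, so q_2 = (0.0000, -0.7071, -0.7071).
r_{13} = q_1·c_3 = 2.3094; r_{23} = q_2·c_3 = -3.5355.
u_3 = c_3 − 2.3094·q_1 + 3.5355·q_2 = (-0.3333, -0.1667, 0.1667).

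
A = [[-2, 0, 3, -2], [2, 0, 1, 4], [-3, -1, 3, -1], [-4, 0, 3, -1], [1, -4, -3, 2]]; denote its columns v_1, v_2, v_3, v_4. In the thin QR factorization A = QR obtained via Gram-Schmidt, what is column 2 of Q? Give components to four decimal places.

e_1 = v_1/‖v_1‖ = (-2, 2, -3, -4, 1)/5.8310 = (-0.3430, 0.3430, -0.5145, -0.6860, 0.1715).
r_{12} = e_1·v_2 = -0.1715.
u_2 = v_2 + 0.1715·e_1 = (-0.0588, 0.0588, -1.0882, -0.1176, -3.9706).
‖u_2‖ = 4.1195, so e_2 = (-0.0143, 0.0143, -0.2642, -0.0286, -0.9638).

e_2 = (-0.0143, 0.0143, -0.2642, -0.0286, -0.9638)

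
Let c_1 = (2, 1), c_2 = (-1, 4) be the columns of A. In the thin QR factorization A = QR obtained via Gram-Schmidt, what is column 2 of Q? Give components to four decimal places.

c_1 = (2, 1); ‖c_1‖ = 2.2361, so e_1 = (0.8944, 0.4472).
e_1·c_2 = 0.8944·(-1) + 0.4472·4 = 0.8944.
u_2 = c_2 − 0.8944·e_1 = (-1.8000, 3.6000).
‖u_2‖ = 4.0249, so e_2 = (-0.4472, 0.8944).

e_2 = (-0.4472, 0.8944)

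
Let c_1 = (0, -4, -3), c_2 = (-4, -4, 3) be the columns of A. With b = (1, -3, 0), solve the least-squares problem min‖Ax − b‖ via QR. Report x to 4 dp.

x = (0.4467, 0.1189)

c_1 = (0, -4, -3); ‖c_1‖ = 5.0000, so e_1 = (0.0000, -0.8000, -0.6000).
e_1·c_2 = 0.0000·(-4) + (-0.8000)·(-4) + (-0.6000)·3 = 1.4000.
u_2 = c_2 − 1.4000·e_1 = (-4.0000, -2.8800, 3.8400).
‖u_2‖ = 6.2482, so e_2 = (-0.6402, -0.4609, 0.6146).
Qᵀb = (2.4000, 0.7426).
Back-substitute: x_2 = 0.7426/6.2482 = 0.1189.
x_1 = (2.4000 − 1.4000·0.1189)/5.0000 = 0.4467.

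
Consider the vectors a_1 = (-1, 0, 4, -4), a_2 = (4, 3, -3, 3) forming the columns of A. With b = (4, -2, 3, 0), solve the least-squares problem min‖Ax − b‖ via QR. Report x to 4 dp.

q_1 = a_1/‖a_1‖ = (-1, 0, 4, -4)/5.7446 = (-0.1741, 0.0000, 0.6963, -0.6963).
r_{12} = q_1·a_2 = -4.8742.
u_2 = a_2 + 4.8742·q_1 = (3.1515, 3.0000, 0.3939, -0.3939).
‖u_2‖ = 4.3866, so q_2 = (0.7184, 0.6839, 0.0898, -0.0898).
Qᵀb = (1.3926, 1.7754).
Back-substitute: x_2 = 1.7754/4.3866 = 0.4047.
x_1 = (1.3926 + 4.8742·0.4047)/5.7446 = 0.5858.

x = (0.5858, 0.4047)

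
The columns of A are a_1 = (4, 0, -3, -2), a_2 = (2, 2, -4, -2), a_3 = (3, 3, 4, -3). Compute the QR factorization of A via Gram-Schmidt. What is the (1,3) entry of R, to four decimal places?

a_1 = (4, 0, -3, -2); ‖a_1‖ = 5.3852, so q_1 = (0.7428, 0.0000, -0.5571, -0.3714).
r_{13} = q_1·a_3 = 1.1142.

r_{13} = 1.1142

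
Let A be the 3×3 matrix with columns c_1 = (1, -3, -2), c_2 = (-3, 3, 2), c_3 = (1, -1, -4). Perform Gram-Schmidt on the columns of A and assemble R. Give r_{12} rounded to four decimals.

r_{12} = -4.2762

c_1 = (1, -3, -2); ‖c_1‖ = 3.7417, so e_1 = (0.2673, -0.8018, -0.5345).
r_{12} = e_1·c_2 = -4.2762.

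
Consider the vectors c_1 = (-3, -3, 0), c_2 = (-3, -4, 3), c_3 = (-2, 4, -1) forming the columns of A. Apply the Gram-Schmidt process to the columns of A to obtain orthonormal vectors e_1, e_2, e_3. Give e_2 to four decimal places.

e_2 = (0.1622, -0.1622, 0.9733)

e_1 = c_1/‖c_1‖ = (-3, -3, 0)/4.2426 = (-0.7071, -0.7071, 0.0000).
r_{12} = e_1·c_2 = 4.9497.
u_2 = c_2 − 4.9497·e_1 = (0.5000, -0.5000, 3.0000).
‖u_2‖ = 3.0822, so e_2 = (0.1622, -0.1622, 0.9733).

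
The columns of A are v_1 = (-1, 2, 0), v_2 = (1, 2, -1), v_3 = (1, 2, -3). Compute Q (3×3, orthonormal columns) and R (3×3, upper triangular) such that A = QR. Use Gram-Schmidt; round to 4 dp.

Q = [[-0.4472, 0.7807, -0.4364], [0.8944, 0.3904, -0.2182], [0.0000, -0.4880, -0.8729]], R = [[2.2361, 1.3416, 1.3416], [0.0000, 2.0494, 3.0253], [0.0000, 0.0000, 1.7457]]

v_1 = (-1, 2, 0); ‖v_1‖ = 2.2361, so q_1 = (-0.4472, 0.8944, 0.0000).
q_1·v_2 = (-0.4472)·1 + 0.8944·2 + 0.0000·(-1) = 1.3416.
u_2 = v_2 − 1.3416·q_1 = (1.6000, 0.8000, -1.0000).
‖u_2‖ = 2.0494, so q_2 = (0.7807, 0.3904, -0.4880).
q_1·v_3 = (-0.4472)·1 + 0.8944·2 + 0.0000·(-3) = 1.3416; q_2·v_3 = 0.7807·1 + 0.3904·2 + (-0.4880)·(-3) = 3.0253.
u_3 = v_3 − 1.3416·q_1 − 3.0253·q_2 = (-0.7619, -0.3810, -1.5238).
‖u_3‖ = 1.7457, so q_3 = (-0.4364, -0.2182, -0.8729).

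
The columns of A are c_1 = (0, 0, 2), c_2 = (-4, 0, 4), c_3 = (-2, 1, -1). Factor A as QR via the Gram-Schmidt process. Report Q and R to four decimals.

Q = [[0.0000, -1.0000, 0.0000], [0.0000, 0.0000, 1.0000], [1.0000, 0.0000, 0.0000]], R = [[2.0000, 4.0000, -1.0000], [0.0000, 4.0000, 2.0000], [0.0000, 0.0000, 1.0000]]

q_1 = c_1/‖c_1‖ = (0, 0, 2)/2.0000 = (0.0000, 0.0000, 1.0000).
r_{12} = q_1·c_2 = 4.0000.
u_2 = c_2 − 4.0000·q_1 = (-4.0000, 0.0000, 0.0000).
‖u_2‖ = 4.0000, so q_2 = (-1.0000, 0.0000, 0.0000).
r_{13} = q_1·c_3 = -1.0000; r_{23} = q_2·c_3 = 2.0000.
u_3 = c_3 + 1.0000·q_1 − 2.0000·q_2 = (0.0000, 1.0000, 0.0000).
‖u_3‖ = 1.0000, so q_3 = (0.0000, 1.0000, 0.0000).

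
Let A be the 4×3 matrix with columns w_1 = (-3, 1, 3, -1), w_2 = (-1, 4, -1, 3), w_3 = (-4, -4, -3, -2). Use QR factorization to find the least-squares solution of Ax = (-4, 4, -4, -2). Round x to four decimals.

x = (0.2126, 1.0477, 0.7001)

w_1 = (-3, 1, 3, -1); ‖w_1‖ = 4.4721, so e_1 = (-0.6708, 0.2236, 0.6708, -0.2236).
e_1·w_2 = (-0.6708)·(-1) + 0.2236·4 + 0.6708·(-1) + (-0.2236)·3 = 0.2236.
u_2 = w_2 − 0.2236·e_1 = (-0.8500, 3.9500, -1.1500, 3.0500).
‖u_2‖ = 5.1913, so e_2 = (-0.1637, 0.7609, -0.2215, 0.5875).
e_1·w_3 = (-0.6708)·(-4) + 0.2236·(-4) + 0.6708·(-3) + (-0.2236)·(-2) = 0.2236; e_2·w_3 = (-0.1637)·(-4) + 0.7609·(-4) + (-0.2215)·(-3) + 0.5875·(-2) = -2.8991.
u_3 = w_3 − 0.2236·e_1 + 2.8991·e_2 = (-4.3247, -1.8442, -3.7922, -0.2468).
‖u_3‖ = 6.0453, so e_3 = (-0.7154, -0.3051, -0.6273, -0.0408).
Qᵀb = (1.3416, 3.4095, 4.2321).
Back-substitute: x_3 = 4.2321/6.0453 = 0.7001.
x_2 = (3.4095 + 2.8991·0.7001)/5.1913 = 1.0477.
x_1 = (1.3416 − 0.2236·1.0477 − 0.2236·0.7001)/4.4721 = 0.2126.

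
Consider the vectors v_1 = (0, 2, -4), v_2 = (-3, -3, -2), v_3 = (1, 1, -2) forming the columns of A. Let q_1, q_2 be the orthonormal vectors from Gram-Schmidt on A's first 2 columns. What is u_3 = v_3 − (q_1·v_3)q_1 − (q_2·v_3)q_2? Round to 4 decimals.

q_1 = v_1/‖v_1‖ = (0, 2, -4)/4.4721 = (0.0000, 0.4472, -0.8944).
r_{12} = q_1·v_2 = 0.4472.
u_2 = v_2 − 0.4472·q_1 = (-3.0000, -3.2000, -1.6000).
‖u_2‖ = 4.6690, so q_2 = (-0.6425, -0.6854, -0.3427).
r_{13} = q_1·v_3 = 2.2361; r_{23} = q_2·v_3 = -0.6425.
u_3 = v_3 − 2.2361·q_1 + 0.6425·q_2 = (0.5872, -0.4404, -0.2202).

u_3 = (0.5872, -0.4404, -0.2202)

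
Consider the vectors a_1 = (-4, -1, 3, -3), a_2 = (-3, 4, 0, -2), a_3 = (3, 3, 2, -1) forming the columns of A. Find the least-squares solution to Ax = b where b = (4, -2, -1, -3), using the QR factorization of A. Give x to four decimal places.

x = (0.0933, -0.6072, 0.4607)

a_1 = (-4, -1, 3, -3); ‖a_1‖ = 5.9161, so q_1 = (-0.6761, -0.1690, 0.5071, -0.5071).
q_1·a_2 = (-0.6761)·(-3) + (-0.1690)·4 + 0.5071·0 + (-0.5071)·(-2) = 2.3664.
u_2 = a_2 − 2.3664·q_1 = (-1.4000, 4.4000, -1.2000, -0.8000).
‖u_2‖ = 4.8374, so q_2 = (-0.2894, 0.9096, -0.2481, -0.1654).
q_1·a_3 = (-0.6761)·3 + (-0.1690)·3 + 0.5071·2 + (-0.5071)·(-1) = -1.0142; q_2·a_3 = (-0.2894)·3 + 0.9096·3 + (-0.2481)·2 + (-0.1654)·(-1) = 1.5298.
u_3 = a_3 + 1.0142·q_1 − 1.5298·q_2 = (2.7570, 1.4371, 2.8938, -1.2613).
‖u_3‖ = 4.4307, so q_3 = (0.6223, 0.3244, 0.6531, -0.2847).
Qᵀb = (-1.3522, -2.2326, 2.0412).
Back-substitute: x_3 = 2.0412/4.4307 = 0.4607.
x_2 = (-2.2326 − 1.5298·0.4607)/4.8374 = -0.6072.
x_1 = (-1.3522 − 2.3664·(-0.6072) + 1.0142·0.4607)/5.9161 = 0.0933.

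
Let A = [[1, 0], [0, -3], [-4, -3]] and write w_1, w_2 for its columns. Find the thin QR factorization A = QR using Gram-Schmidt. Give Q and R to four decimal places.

w_1 = (1, 0, -4); ‖w_1‖ = 4.1231, so e_1 = (0.2425, 0.0000, -0.9701).
e_1·w_2 = 0.2425·0 + 0.0000·(-3) + (-0.9701)·(-3) = 2.9104.
u_2 = w_2 − 2.9104·e_1 = (-0.7059, -3.0000, -0.1765).
‖u_2‖ = 3.0870, so e_2 = (-0.2287, -0.9718, -0.0572).

Q = [[0.2425, -0.2287], [0.0000, -0.9718], [-0.9701, -0.0572]], R = [[4.1231, 2.9104], [0.0000, 3.0870]]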